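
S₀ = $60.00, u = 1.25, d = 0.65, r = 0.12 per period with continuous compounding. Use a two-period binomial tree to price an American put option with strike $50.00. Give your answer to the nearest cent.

$2.15

Risk-neutral probability p = (e^0.12 − 0.65)/(1.25 − 0.65) = 0.4775/0.6000 = 0.7958
Terminal stock prices: S_uu = 93.75, S_ud = 48.75, S_dd = 25.35
Terminal payoffs (K − S): max(-43.75, 0) = 0, max(1.25, 0) = 1.25, max(24.65, 0) = 24.65
Node u (S = 75): continuation = e^(−0.12)·[0.7958·0.0000 + 0.2042·1.2500] = 0.2264; exercise value = 0.0000 ≤ continuation, so V_u = 0.2264
Node d (S = 39): continuation = e^(−0.12)·[0.7958·1.2500 + 0.2042·24.6500] = 5.3460; exercise value = 11.0000 > continuation, so V_d = 11.0000 (exercise)
Node 0 (S = 60): continuation = e^(−0.12)·[0.7958·0.2264 + 0.2042·11.0000] = 2.1517; exercise value = 0.0000 ≤ continuation, so V_0 = 2.1517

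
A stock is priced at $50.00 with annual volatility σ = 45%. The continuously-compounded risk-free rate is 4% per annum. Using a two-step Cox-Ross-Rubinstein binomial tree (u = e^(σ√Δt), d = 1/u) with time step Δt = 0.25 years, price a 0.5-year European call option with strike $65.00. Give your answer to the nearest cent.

CRR parameters: u = e^(σ√Δt) = e^(0.45·√0.25) = 1.2523, d = 1/u = 0.7985
Per-period rate: rΔt = 0.04·0.25 = 0.01, so R = e^0.01 = 1.0101
Risk-neutral probability p = (e^0.01 − 0.7985)/(1.2523 − 0.7985) = 0.2115/0.4538 = 0.4661
Terminal stock prices: S_uu = 78.42, S_ud = 50, S_dd = 31.88
Terminal payoffs (S − K): max(13.42, 0) = 13.42, max(-15, 0) = 0, max(-33.12, 0) = 0
Node u (S = 62.62): V_u = e^(−0.01)·[0.4661·13.4156 + 0.5339·0.0000] = 6.1912
Node d (S = 39.93): V_d = e^(−0.01)·[0.4661·0.0000 + 0.5339·0.0000] = 0.0000
Node 0 (S = 50): V_0 = e^(−0.01)·[0.4661·6.1912 + 0.5339·0.0000] = 2.8572

$2.86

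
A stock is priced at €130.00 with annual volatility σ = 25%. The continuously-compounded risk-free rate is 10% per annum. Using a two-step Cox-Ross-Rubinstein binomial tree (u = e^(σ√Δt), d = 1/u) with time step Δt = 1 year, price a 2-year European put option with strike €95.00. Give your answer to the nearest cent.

€1.66

CRR parameters: u = e^(σ√Δt) = e^(0.25·√1) = 1.2840, d = 1/u = 0.7788
Per-period rate: rΔt = 0.1·1 = 0.1, so R = e^0.1 = 1.1052
Risk-neutral probability p = (e^0.1 − 0.7788)/(1.2840 − 0.7788) = 0.3264/0.5052 = 0.6460
Terminal stock prices: S_uu = 214.3, S_ud = 130, S_dd = 78.85
Terminal payoffs (K − S): max(-119.3, 0) = 0, max(-35, 0) = 0, max(16.15, 0) = 16.15
Node u (S = 166.9): V_u = e^(−0.1)·[0.6460·0.0000 + 0.3540·0.0000] = 0.0000
Node d (S = 101.2): V_d = e^(−0.1)·[0.6460·0.0000 + 0.3540·16.1510] = 5.1735
Node 0 (S = 130): V_0 = e^(−0.1)·[0.6460·0.0000 + 0.3540·5.1735] = 1.6572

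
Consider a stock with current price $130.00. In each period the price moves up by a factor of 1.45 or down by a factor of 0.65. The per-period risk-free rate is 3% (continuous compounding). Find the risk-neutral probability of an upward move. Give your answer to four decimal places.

Risk-neutral probability p = (e^0.03 − 0.65)/(1.45 − 0.65) = 0.3805/0.8000 = 0.4756

p = 0.4756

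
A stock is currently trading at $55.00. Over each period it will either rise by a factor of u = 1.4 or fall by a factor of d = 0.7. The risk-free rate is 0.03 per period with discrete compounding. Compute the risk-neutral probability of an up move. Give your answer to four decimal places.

p = 0.4714

Risk-neutral probability p = (1 + 0.03 − 0.7)/(1.4 − 0.7) = 0.3300/0.7000 = 0.4714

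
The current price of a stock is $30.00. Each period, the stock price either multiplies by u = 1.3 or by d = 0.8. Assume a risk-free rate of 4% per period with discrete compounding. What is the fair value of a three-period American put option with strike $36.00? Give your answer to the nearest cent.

Risk-neutral probability p = (1 + 0.04 − 0.8)/(1.3 − 0.8) = 0.2400/0.5000 = 0.4800
Terminal stock prices: S_uuu = 65.91, S_uud = 40.56, S_udd = 24.96, S_ddd = 15.36
Terminal payoffs (K − S): max(-29.91, 0) = 0, max(-4.56, 0) = 0, max(11.04, 0) = 11.04, max(20.64, 0) = 20.64
Node uu (S = 50.7): continuation = 1/1.04·[0.4800·0.0000 + 0.5200·0.0000] = 0.0000; exercise value = 0.0000 ≤ continuation, so V_uu = 0.0000
Node ud (S = 31.2): continuation = 1/1.04·[0.4800·0.0000 + 0.5200·11.0400] = 5.5200; exercise value = 4.8000 ≤ continuation, so V_ud = 5.5200
Node dd (S = 19.2): continuation = 1/1.04·[0.4800·11.0400 + 0.5200·20.6400] = 15.4154; exercise value = 16.8000 > continuation, so V_dd = 16.8000 (exercise)
Node u (S = 39): continuation = 1/1.04·[0.4800·0.0000 + 0.5200·5.5200] = 2.7600; exercise value = 0.0000 ≤ continuation, so V_u = 2.7600
Node d (S = 24): continuation = 1/1.04·[0.4800·5.5200 + 0.5200·16.8000] = 10.9477; exercise value = 12.0000 > continuation, so V_d = 12.0000 (exercise)
Node 0 (S = 30): continuation = 1/1.04·[0.4800·2.7600 + 0.5200·12.0000] = 7.2738; exercise value = 6.0000 ≤ continuation, so V_0 = 7.2738

$7.27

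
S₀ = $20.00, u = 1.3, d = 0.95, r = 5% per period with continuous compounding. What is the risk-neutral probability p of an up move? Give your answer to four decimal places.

p = 0.2893

Risk-neutral probability p = (e^0.05 − 0.95)/(1.3 − 0.95) = 0.1013/0.3500 = 0.2893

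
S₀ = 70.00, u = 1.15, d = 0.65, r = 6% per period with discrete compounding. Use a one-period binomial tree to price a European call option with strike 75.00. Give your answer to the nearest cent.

4.25

Risk-neutral probability p = (1 + 0.06 − 0.65)/(1.15 − 0.65) = 0.4100/0.5000 = 0.8200
Terminal stock prices: S_u = 80.5, S_d = 45.5
Terminal payoffs (S − K): max(5.5, 0) = 5.5, max(-29.5, 0) = 0
Node 0 (S = 70): V_0 = 1/1.06·[0.8200·5.5000 + 0.1800·0.0000] = 4.2547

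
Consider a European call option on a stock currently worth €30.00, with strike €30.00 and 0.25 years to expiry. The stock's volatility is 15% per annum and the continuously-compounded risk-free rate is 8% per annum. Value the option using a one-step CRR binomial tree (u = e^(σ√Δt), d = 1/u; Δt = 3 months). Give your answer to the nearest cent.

€1.41

CRR parameters: u = e^(σ√Δt) = e^(0.15·√0.25) = 1.0779, d = 1/u = 0.9277
Per-period rate: rΔt = 0.08·0.25 = 0.02, so R = e^0.02 = 1.0202
Risk-neutral probability p = (e^0.02 − 0.9277)/(1.0779 − 0.9277) = 0.0925/0.1501 = 0.6158
Terminal stock prices: S_u = 32.34, S_d = 27.83
Terminal payoffs (S − K): max(2.337, 0) = 2.337, max(-2.168, 0) = 0
Node 0 (S = 30): V_0 = e^(−0.02)·[0.6158·2.3365 + 0.3842·0.0000] = 1.4104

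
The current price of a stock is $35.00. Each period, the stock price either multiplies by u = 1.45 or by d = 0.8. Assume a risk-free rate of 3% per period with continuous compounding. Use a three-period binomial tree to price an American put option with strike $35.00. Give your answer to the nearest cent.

Risk-neutral probability p = (e^0.03 − 0.8)/(1.45 − 0.8) = 0.2305/0.6500 = 0.3545
Terminal stock prices: S_uuu = 106.7, S_uud = 58.87, S_udd = 32.48, S_ddd = 17.92
Terminal payoffs (K − S): max(-71.7, 0) = 0, max(-23.87, 0) = 0, max(2.52, 0) = 2.52, max(17.08, 0) = 17.08
Node uu (S = 73.59): continuation = e^(−0.03)·[0.3545·0.0000 + 0.6455·0.0000] = 0.0000; exercise value = 0.0000 ≤ continuation, so V_uu = 0.0000
Node ud (S = 40.6): continuation = e^(−0.03)·[0.3545·0.0000 + 0.6455·2.5200] = 1.5785; exercise value = 0.0000 ≤ continuation, so V_ud = 1.5785
Node dd (S = 22.4): continuation = e^(−0.03)·[0.3545·2.5200 + 0.6455·17.0800] = 11.5656; exercise value = 12.6000 > continuation, so V_dd = 12.6000 (exercise)
Node u (S = 50.75): continuation = e^(−0.03)·[0.3545·0.0000 + 0.6455·1.5785] = 0.9887; exercise value = 0.0000 ≤ continuation, so V_u = 0.9887
Node d (S = 28): continuation = e^(−0.03)·[0.3545·1.5785 + 0.6455·12.6000] = 8.4355; exercise value = 7.0000 ≤ continuation, so V_d = 8.4355
Node 0 (S = 35): continuation = e^(−0.03)·[0.3545·0.9887 + 0.6455·8.4355] = 5.6240; exercise value = 0.0000 ≤ continuation, so V_0 = 5.6240

$5.62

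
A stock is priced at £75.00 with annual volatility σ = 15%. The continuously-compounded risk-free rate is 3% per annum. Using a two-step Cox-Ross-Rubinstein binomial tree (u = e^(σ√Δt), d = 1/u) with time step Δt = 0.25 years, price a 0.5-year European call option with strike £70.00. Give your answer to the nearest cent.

CRR parameters: u = e^(σ√Δt) = e^(0.15·√0.25) = 1.0779, d = 1/u = 0.9277
Per-period rate: rΔt = 0.03·0.25 = 0.0075, so R = e^0.0075 = 1.0075
Risk-neutral probability p = (e^0.0075 − 0.9277)/(1.0779 − 0.9277) = 0.0798/0.1501 = 0.5314
Terminal stock prices: S_uu = 87.14, S_ud = 75, S_dd = 64.55
Terminal payoffs (S − K): max(17.14, 0) = 17.14, max(5, 0) = 5, max(-5.447, 0) = 0
Node u (S = 80.84): V_u = e^(−0.0075)·[0.5314·17.1376 + 0.4686·5.0000] = 11.3643
Node d (S = 69.58): V_d = e^(−0.0075)·[0.5314·5.0000 + 0.4686·0.0000] = 2.6371
Node 0 (S = 75): V_0 = e^(−0.0075)·[0.5314·11.3643 + 0.4686·2.6371] = 7.2204

£7.22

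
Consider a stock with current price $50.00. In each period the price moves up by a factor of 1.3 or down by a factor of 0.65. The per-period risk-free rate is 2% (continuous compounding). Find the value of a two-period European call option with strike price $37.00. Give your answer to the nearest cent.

Risk-neutral probability p = (e^0.02 − 0.65)/(1.3 − 0.65) = 0.3702/0.6500 = 0.5695
Terminal stock prices: S_uu = 84.5, S_ud = 42.25, S_dd = 21.13
Terminal payoffs (S − K): max(47.5, 0) = 47.5, max(5.25, 0) = 5.25, max(-15.87, 0) = 0
Node u (S = 65): V_u = e^(−0.02)·[0.5695·47.5000 + 0.4305·5.2500] = 28.7326
Node d (S = 32.5): V_d = e^(−0.02)·[0.5695·5.2500 + 0.4305·0.0000] = 2.9309
Node 0 (S = 50): V_0 = e^(−0.02)·[0.5695·28.7326 + 0.4305·2.9309] = 17.2770

$17.28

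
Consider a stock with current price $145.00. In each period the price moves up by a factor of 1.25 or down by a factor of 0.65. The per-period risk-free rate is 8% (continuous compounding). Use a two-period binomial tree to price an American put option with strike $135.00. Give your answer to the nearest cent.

Risk-neutral probability p = (e^0.08 − 0.65)/(1.25 − 0.65) = 0.4333/0.6000 = 0.7221
Terminal stock prices: S_uu = 226.6, S_ud = 117.8, S_dd = 61.26
Terminal payoffs (K − S): max(-91.56, 0) = 0, max(17.19, 0) = 17.19, max(73.74, 0) = 73.74
Node u (S = 181.2): continuation = e^(−0.08)·[0.7221·0.0000 + 0.2779·17.1875] = 4.4085; exercise value = 0.0000 ≤ continuation, so V_u = 4.4085
Node d (S = 94.25): continuation = e^(−0.08)·[0.7221·17.1875 + 0.2779·73.7375] = 30.3707; exercise value = 40.7500 > continuation, so V_d = 40.7500 (exercise)
Node 0 (S = 145): continuation = e^(−0.08)·[0.7221·4.4085 + 0.2779·40.7500] = 13.3909; exercise value = 0.0000 ≤ continuation, so V_0 = 13.3909

$13.39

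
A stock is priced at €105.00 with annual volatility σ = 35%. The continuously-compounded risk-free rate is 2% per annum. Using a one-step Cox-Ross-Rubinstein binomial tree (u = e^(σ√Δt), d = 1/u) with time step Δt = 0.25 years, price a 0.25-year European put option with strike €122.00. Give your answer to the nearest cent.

CRR parameters: u = e^(σ√Δt) = e^(0.35·√0.25) = 1.1912, d = 1/u = 0.8395
Per-period rate: rΔt = 0.02·0.25 = 0.005, so R = e^0.005 = 1.0050
Risk-neutral probability p = (e^0.005 − 0.8395)/(1.1912 − 0.8395) = 0.1656/0.3518 = 0.4706
Terminal stock prices: S_u = 125.1, S_d = 88.14
Terminal payoffs (K − S): max(-3.081, 0) = 0, max(33.86, 0) = 33.86
Node 0 (S = 105): V_0 = e^(−0.005)·[0.4706·0.0000 + 0.5294·33.8570] = 17.8342

€17.83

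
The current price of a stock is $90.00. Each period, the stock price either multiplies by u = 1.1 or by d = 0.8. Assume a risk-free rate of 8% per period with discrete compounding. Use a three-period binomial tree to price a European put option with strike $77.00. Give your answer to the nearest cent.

Risk-neutral probability p = (1 + 0.08 − 0.8)/(1.1 − 0.8) = 0.2800/0.3000 = 0.9333
Terminal stock prices: S_uuu = 119.8, S_uud = 87.12, S_udd = 63.36, S_ddd = 46.08
Terminal payoffs (K − S): max(-42.79, 0) = 0, max(-10.12, 0) = 0, max(13.64, 0) = 13.64, max(30.92, 0) = 30.92
Node uu (S = 108.9): V_uu = 1/1.08·[0.9333·0.0000 + 0.0667·0.0000] = 0.0000
Node ud (S = 79.2): V_ud = 1/1.08·[0.9333·0.0000 + 0.0667·13.6400] = 0.8420
Node dd (S = 57.6): V_dd = 1/1.08·[0.9333·13.6400 + 0.0667·30.9200] = 13.6963
Node u (S = 99): V_u = 1/1.08·[0.9333·0.0000 + 0.0667·0.8420] = 0.0520
Node d (S = 72): V_d = 1/1.08·[0.9333·0.8420 + 0.0667·13.6963] = 1.5731
Node 0 (S = 90): V_0 = 1/1.08·[0.9333·0.0520 + 0.0667·1.5731] = 0.1420

$0.14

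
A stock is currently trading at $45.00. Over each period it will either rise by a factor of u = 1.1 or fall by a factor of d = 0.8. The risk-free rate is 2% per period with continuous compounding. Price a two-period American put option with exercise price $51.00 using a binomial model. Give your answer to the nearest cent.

$6.05

Risk-neutral probability p = (e^0.02 − 0.8)/(1.1 − 0.8) = 0.2202/0.3000 = 0.7340
Terminal stock prices: S_uu = 54.45, S_ud = 39.6, S_dd = 28.8
Terminal payoffs (K − S): max(-3.45, 0) = 0, max(11.4, 0) = 11.4, max(22.2, 0) = 22.2
Node u (S = 49.5): continuation = e^(−0.02)·[0.7340·0.0000 + 0.2660·11.4000] = 2.9723; exercise value = 1.5000 ≤ continuation, so V_u = 2.9723
Node d (S = 36): continuation = e^(−0.02)·[0.7340·11.4000 + 0.2660·22.2000] = 13.9901; exercise value = 15.0000 > continuation, so V_d = 15.0000 (exercise)
Node 0 (S = 45): continuation = e^(−0.02)·[0.7340·2.9723 + 0.2660·15.0000] = 6.0494; exercise value = 6.0000 ≤ continuation, so V_0 = 6.0494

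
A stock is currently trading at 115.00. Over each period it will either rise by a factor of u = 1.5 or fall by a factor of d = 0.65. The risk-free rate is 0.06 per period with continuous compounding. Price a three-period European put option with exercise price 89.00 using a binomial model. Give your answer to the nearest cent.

11.77

Risk-neutral probability p = (e^0.06 − 0.65)/(1.5 − 0.65) = 0.4118/0.8500 = 0.4845
Terminal stock prices: S_uuu = 388.1, S_uud = 168.2, S_udd = 72.88, S_ddd = 31.58
Terminal payoffs (K − S): max(-299.1, 0) = 0, max(-79.19, 0) = 0, max(16.12, 0) = 16.12, max(57.42, 0) = 57.42
Node uu (S = 258.8): V_uu = e^(−0.06)·[0.4845·0.0000 + 0.5155·0.0000] = 0.0000
Node ud (S = 112.1): V_ud = e^(−0.06)·[0.4845·0.0000 + 0.5155·16.1187] = 7.8251
Node dd (S = 48.59): V_dd = e^(−0.06)·[0.4845·16.1187 + 0.5155·57.4181] = 35.2295
Node u (S = 172.5): V_u = e^(−0.06)·[0.4845·0.0000 + 0.5155·7.8251] = 3.7988
Node d (S = 74.75): V_d = e^(−0.06)·[0.4845·7.8251 + 0.5155·35.2295] = 20.6734
Node 0 (S = 115): V_0 = e^(−0.06)·[0.4845·3.7988 + 0.5155·20.6734] = 11.7696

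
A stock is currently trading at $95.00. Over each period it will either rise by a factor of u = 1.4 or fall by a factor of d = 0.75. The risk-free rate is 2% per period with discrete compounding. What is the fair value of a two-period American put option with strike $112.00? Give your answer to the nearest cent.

$26.22

Risk-neutral probability p = (1 + 0.02 − 0.75)/(1.4 − 0.75) = 0.2700/0.6500 = 0.4154
Terminal stock prices: S_uu = 186.2, S_ud = 99.75, S_dd = 53.44
Terminal payoffs (K − S): max(-74.2, 0) = 0, max(12.25, 0) = 12.25, max(58.56, 0) = 58.56
Node u (S = 133): continuation = 1/1.02·[0.4154·0.0000 + 0.5846·12.2500] = 7.0211; exercise value = 0.0000 ≤ continuation, so V_u = 7.0211
Node d (S = 71.25): continuation = 1/1.02·[0.4154·12.2500 + 0.5846·58.5625] = 38.5539; exercise value = 40.7500 > continuation, so V_d = 40.7500 (exercise)
Node 0 (S = 95): continuation = 1/1.02·[0.4154·7.0211 + 0.5846·40.7500] = 26.2152; exercise value = 17.0000 ≤ continuation, so V_0 = 26.2152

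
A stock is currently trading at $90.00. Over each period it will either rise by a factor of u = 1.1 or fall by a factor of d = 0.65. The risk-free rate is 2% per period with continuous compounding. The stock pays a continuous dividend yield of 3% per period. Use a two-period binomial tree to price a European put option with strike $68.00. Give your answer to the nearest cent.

$3.01

Per-period risk-free factor R = e^0.02 = 1.0202; dividend-adjusted growth = e^(0.02−0.03) = 0.9900.
Risk-neutral probability p = (0.9900 − 0.65)/(1.1 − 0.65) = 0.3400/0.4500 = 0.7557
Terminal stock prices: S_uu = 108.9, S_ud = 64.35, S_dd = 38.03
Terminal payoffs (K − S): max(-40.9, 0) = 0, max(3.65, 0) = 3.65, max(29.97, 0) = 29.97
Node u (S = 99): V_u = e^(−0.02)·[0.7557·0.0000 + 0.2443·3.6500] = 0.8742
Node d (S = 58.5): V_d = e^(−0.02)·[0.7557·3.6500 + 0.2443·29.9750] = 9.8824
Node 0 (S = 90): V_0 = e^(−0.02)·[0.7557·0.8742 + 0.2443·9.8824] = 3.0143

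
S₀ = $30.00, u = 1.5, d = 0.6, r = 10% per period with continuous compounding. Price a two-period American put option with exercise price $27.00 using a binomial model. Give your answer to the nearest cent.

$3.57

Risk-neutral probability p = (e^0.1 − 0.6)/(1.5 − 0.6) = 0.5052/0.9000 = 0.5613
Terminal stock prices: S_uu = 67.5, S_ud = 27, S_dd = 10.8
Terminal payoffs (K − S): max(-40.5, 0) = 0, max(0, 0) = 0, max(16.2, 0) = 16.2
Node u (S = 45): continuation = e^(−0.1)·[0.5613·0.0000 + 0.4387·0.0000] = 0.0000; exercise value = 0.0000 ≤ continuation, so V_u = 0.0000
Node d (S = 18): continuation = e^(−0.1)·[0.5613·0.0000 + 0.4387·16.2000] = 6.4306; exercise value = 9.0000 > continuation, so V_d = 9.0000 (exercise)
Node 0 (S = 30): continuation = e^(−0.1)·[0.5613·0.0000 + 0.4387·9.0000] = 3.5726; exercise value = 0.0000 ≤ continuation, so V_0 = 3.5726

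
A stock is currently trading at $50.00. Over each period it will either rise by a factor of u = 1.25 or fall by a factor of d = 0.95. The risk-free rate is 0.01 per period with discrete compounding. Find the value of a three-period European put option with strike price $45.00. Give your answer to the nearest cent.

Risk-neutral probability p = (1 + 0.01 − 0.95)/(1.25 − 0.95) = 0.0600/0.3000 = 0.2000
Terminal stock prices: S_uuu = 97.66, S_uud = 74.22, S_udd = 56.41, S_ddd = 42.87
Terminal payoffs (K − S): max(-52.66, 0) = 0, max(-29.22, 0) = 0, max(-11.41, 0) = 0, max(2.131, 0) = 2.131
Node uu (S = 78.12): V_uu = 1/1.01·[0.2000·0.0000 + 0.8000·0.0000] = 0.0000
Node ud (S = 59.38): V_ud = 1/1.01·[0.2000·0.0000 + 0.8000·0.0000] = 0.0000
Node dd (S = 45.12): V_dd = 1/1.01·[0.2000·0.0000 + 0.8000·2.1313] = 1.6881
Node u (S = 62.5): V_u = 1/1.01·[0.2000·0.0000 + 0.8000·0.0000] = 0.0000
Node d (S = 47.5): V_d = 1/1.01·[0.2000·0.0000 + 0.8000·1.6881] = 1.3371
Node 0 (S = 50): V_0 = 1/1.01·[0.2000·0.0000 + 0.8000·1.3371] = 1.0591

$1.06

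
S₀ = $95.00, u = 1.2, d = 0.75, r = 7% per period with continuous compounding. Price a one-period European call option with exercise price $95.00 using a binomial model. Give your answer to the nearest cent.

Risk-neutral probability p = (e^0.07 − 0.75)/(1.2 − 0.75) = 0.3225/0.4500 = 0.7167
Terminal stock prices: S_u = 114, S_d = 71.25
Terminal payoffs (S − K): max(19, 0) = 19, max(-23.75, 0) = 0
Node 0 (S = 95): V_0 = e^(−0.07)·[0.7167·19.0000 + 0.2833·0.0000] = 12.6964

$12.70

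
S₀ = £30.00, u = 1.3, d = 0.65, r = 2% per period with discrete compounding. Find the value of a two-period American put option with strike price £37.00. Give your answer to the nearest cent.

£10.14

Risk-neutral probability p = (1 + 0.02 − 0.65)/(1.3 − 0.65) = 0.3700/0.6500 = 0.5692
Terminal stock prices: S_uu = 50.7, S_ud = 25.35, S_dd = 12.68
Terminal payoffs (K − S): max(-13.7, 0) = 0, max(11.65, 0) = 11.65, max(24.32, 0) = 24.32
Node u (S = 39): continuation = 1/1.02·[0.5692·0.0000 + 0.4308·11.6500] = 4.9201; exercise value = 0.0000 ≤ continuation, so V_u = 4.9201
Node d (S = 19.5): continuation = 1/1.02·[0.5692·11.6500 + 0.4308·24.3250] = 16.7745; exercise value = 17.5000 > continuation, so V_d = 17.5000 (exercise)
Node 0 (S = 30): continuation = 1/1.02·[0.5692·4.9201 + 0.4308·17.5000] = 10.1364; exercise value = 7.0000 ≤ continuation, so V_0 = 10.1364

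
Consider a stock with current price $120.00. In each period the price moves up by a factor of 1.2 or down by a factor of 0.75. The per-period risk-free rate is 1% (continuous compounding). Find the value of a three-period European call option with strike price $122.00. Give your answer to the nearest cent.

Risk-neutral probability p = (e^0.01 − 0.75)/(1.2 − 0.75) = 0.2601/0.4500 = 0.5779
Terminal stock prices: S_uuu = 207.4, S_uud = 129.6, S_udd = 81, S_ddd = 50.62
Terminal payoffs (S − K): max(85.36, 0) = 85.36, max(7.6, 0) = 7.6, max(-41, 0) = 0, max(-71.38, 0) = 0
Node uu (S = 172.8): V_uu = e^(−0.01)·[0.5779·85.3600 + 0.4221·7.6000] = 52.0139
Node ud (S = 108): V_ud = e^(−0.01)·[0.5779·7.6000 + 0.4221·0.0000] = 4.3483
Node dd (S = 67.5): V_dd = e^(−0.01)·[0.5779·0.0000 + 0.4221·0.0000] = 0.0000
Node u (S = 144): V_u = e^(−0.01)·[0.5779·52.0139 + 0.4221·4.3483] = 31.5764
Node d (S = 90): V_d = e^(−0.01)·[0.5779·4.3483 + 0.4221·0.0000] = 2.4878
Node 0 (S = 120): V_0 = e^(−0.01)·[0.5779·31.5764 + 0.4221·2.4878] = 19.1058

$19.11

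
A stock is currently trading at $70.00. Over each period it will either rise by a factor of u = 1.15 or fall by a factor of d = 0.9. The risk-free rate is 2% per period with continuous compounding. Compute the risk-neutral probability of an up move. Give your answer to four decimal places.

p = 0.4808

Risk-neutral probability p = (e^0.02 − 0.9)/(1.15 − 0.9) = 0.1202/0.2500 = 0.4808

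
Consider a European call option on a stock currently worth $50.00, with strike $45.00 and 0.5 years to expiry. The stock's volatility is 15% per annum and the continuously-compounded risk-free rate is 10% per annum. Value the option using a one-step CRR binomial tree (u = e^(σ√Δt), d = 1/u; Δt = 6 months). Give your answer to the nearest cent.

$7.20

CRR parameters: u = e^(σ√Δt) = e^(0.15·√0.5) = 1.1119, d = 1/u = 0.8994
Per-period rate: rΔt = 0.1·0.5 = 0.05, so R = e^0.05 = 1.0513
Risk-neutral probability p = (e^0.05 − 0.8994)/(1.1119 − 0.8994) = 0.1519/0.2125 = 0.7148
Terminal stock prices: S_u = 55.59, S_d = 44.97
Terminal payoffs (S − K): max(10.59, 0) = 10.59, max(-0.03174, 0) = 0
Node 0 (S = 50): V_0 = e^(−0.05)·[0.7148·10.5948 + 0.2852·0.0000] = 7.2033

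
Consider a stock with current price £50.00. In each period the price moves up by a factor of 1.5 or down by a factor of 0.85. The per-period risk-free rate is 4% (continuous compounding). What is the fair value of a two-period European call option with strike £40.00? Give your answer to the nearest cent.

£14.86

Risk-neutral probability p = (e^0.04 − 0.85)/(1.5 − 0.85) = 0.1908/0.6500 = 0.2936
Terminal stock prices: S_uu = 112.5, S_ud = 63.75, S_dd = 36.12
Terminal payoffs (S − K): max(72.5, 0) = 72.5, max(23.75, 0) = 23.75, max(-3.875, 0) = 0
Node u (S = 75): V_u = e^(−0.04)·[0.2936·72.5000 + 0.7064·23.7500] = 36.5684
Node d (S = 42.5): V_d = e^(−0.04)·[0.2936·23.7500 + 0.7064·0.0000] = 6.6986
Node 0 (S = 50): V_0 = e^(−0.04)·[0.2936·36.5684 + 0.7064·6.6986] = 14.8605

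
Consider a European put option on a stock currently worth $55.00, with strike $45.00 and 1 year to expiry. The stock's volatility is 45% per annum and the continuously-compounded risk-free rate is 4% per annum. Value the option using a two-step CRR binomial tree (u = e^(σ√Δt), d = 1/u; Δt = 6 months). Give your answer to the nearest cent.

CRR parameters: u = e^(σ√Δt) = e^(0.45·√0.5) = 1.3746, d = 1/u = 0.7275
Per-period rate: rΔt = 0.04·0.5 = 0.02, so R = e^0.02 = 1.0202
Risk-neutral probability p = (e^0.02 − 0.7275)/(1.3746 − 0.7275) = 0.2927/0.6472 = 0.4523
Terminal stock prices: S_uu = 103.9, S_ud = 55, S_dd = 29.11
Terminal payoffs (K − S): max(-58.93, 0) = 0, max(-10, 0) = 0, max(15.89, 0) = 15.89
Node u (S = 75.61): V_u = e^(−0.02)·[0.4523·0.0000 + 0.5477·0.0000] = 0.0000
Node d (S = 40.01): V_d = e^(−0.02)·[0.4523·0.0000 + 0.5477·15.8942] = 8.5324
Node 0 (S = 55): V_0 = e^(−0.02)·[0.4523·0.0000 + 0.5477·8.5324] = 4.5804

$4.58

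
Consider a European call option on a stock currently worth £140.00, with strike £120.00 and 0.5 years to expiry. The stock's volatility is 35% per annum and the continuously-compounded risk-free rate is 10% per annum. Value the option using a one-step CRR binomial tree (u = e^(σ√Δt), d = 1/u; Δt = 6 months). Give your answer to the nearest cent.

CRR parameters: u = e^(σ√Δt) = e^(0.35·√0.5) = 1.2808, d = 1/u = 0.7808
Per-period rate: rΔt = 0.1·0.5 = 0.05, so R = e^0.05 = 1.0513
Risk-neutral probability p = (e^0.05 − 0.7808)/(1.2808 − 0.7808) = 0.2705/0.5000 = 0.5410
Terminal stock prices: S_u = 179.3, S_d = 109.3
Terminal payoffs (S − K): max(59.31, 0) = 59.31, max(-10.69, 0) = 0
Node 0 (S = 140): V_0 = e^(−0.05)·[0.5410·59.3124 + 0.4590·0.0000] = 30.5217

£30.52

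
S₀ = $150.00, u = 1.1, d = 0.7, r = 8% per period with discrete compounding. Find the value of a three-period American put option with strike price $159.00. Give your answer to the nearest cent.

$9.00

Risk-neutral probability p = (1 + 0.08 − 0.7)/(1.1 − 0.7) = 0.3800/0.4000 = 0.9500
Terminal stock prices: S_uuu = 199.7, S_uud = 127.1, S_udd = 80.85, S_ddd = 51.45
Terminal payoffs (K − S): max(-40.65, 0) = 0, max(31.95, 0) = 31.95, max(78.15, 0) = 78.15, max(107.6, 0) = 107.6
Node uu (S = 181.5): continuation = 1/1.08·[0.9500·0.0000 + 0.0500·31.9500] = 1.4792; exercise value = 0.0000 ≤ continuation, so V_uu = 1.4792
Node ud (S = 115.5): continuation = 1/1.08·[0.9500·31.9500 + 0.0500·78.1500] = 31.7222; exercise value = 43.5000 > continuation, so V_ud = 43.5000 (exercise)
Node dd (S = 73.5): continuation = 1/1.08·[0.9500·78.1500 + 0.0500·107.5500] = 73.7222; exercise value = 85.5000 > continuation, so V_dd = 85.5000 (exercise)
Node u (S = 165): continuation = 1/1.08·[0.9500·1.4792 + 0.0500·43.5000] = 3.3150; exercise value = 0.0000 ≤ continuation, so V_u = 3.3150
Node d (S = 105): continuation = 1/1.08·[0.9500·43.5000 + 0.0500·85.5000] = 42.2222; exercise value = 54.0000 > continuation, so V_d = 54.0000 (exercise)
Node 0 (S = 150): continuation = 1/1.08·[0.9500·3.3150 + 0.0500·54.0000] = 5.4160; exercise value = 9.0000 > continuation, so V_0 = 9.0000 (exercise)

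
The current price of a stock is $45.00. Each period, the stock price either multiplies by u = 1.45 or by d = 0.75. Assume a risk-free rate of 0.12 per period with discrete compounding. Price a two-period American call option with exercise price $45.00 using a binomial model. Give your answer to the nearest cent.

$12.61

Risk-neutral probability p = (1 + 0.12 − 0.75)/(1.45 − 0.75) = 0.3700/0.7000 = 0.5286
Terminal stock prices: S_uu = 94.61, S_ud = 48.94, S_dd = 25.31
Terminal payoffs (S − K): max(49.61, 0) = 49.61, max(3.938, 0) = 3.938, max(-19.69, 0) = 0
Node u (S = 65.25): continuation = 1/1.12·[0.5286·49.6125 + 0.4714·3.9375] = 25.0714; exercise value = 20.2500 ≤ continuation, so V_u = 25.0714
Node d (S = 33.75): continuation = 1/1.12·[0.5286·3.9375 + 0.4714·0.0000] = 1.8583; exercise value = 0.0000 ≤ continuation, so V_d = 1.8583
Node 0 (S = 45): continuation = 1/1.12·[0.5286·25.0714 + 0.4714·1.8583] = 12.6144; exercise value = 0.0000 ≤ continuation, so V_0 = 12.6144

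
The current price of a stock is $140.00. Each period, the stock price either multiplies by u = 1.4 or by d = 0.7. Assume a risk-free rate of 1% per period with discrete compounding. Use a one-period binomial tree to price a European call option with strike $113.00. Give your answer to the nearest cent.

Risk-neutral probability p = (1 + 0.01 − 0.7)/(1.4 − 0.7) = 0.3100/0.7000 = 0.4429
Terminal stock prices: S_u = 196, S_d = 98
Terminal payoffs (S − K): max(83, 0) = 83, max(-15, 0) = 0
Node 0 (S = 140): V_0 = 1/1.01·[0.4429·83.0000 + 0.5571·0.0000] = 36.3932

$36.39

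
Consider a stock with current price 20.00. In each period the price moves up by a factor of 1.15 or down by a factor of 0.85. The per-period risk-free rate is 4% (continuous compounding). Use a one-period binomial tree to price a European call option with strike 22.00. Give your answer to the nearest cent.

0.61

Risk-neutral probability p = (e^0.04 − 0.85)/(1.15 − 0.85) = 0.1908/0.3000 = 0.6360
Terminal stock prices: S_u = 23, S_d = 17
Terminal payoffs (S − K): max(1, 0) = 1, max(-5, 0) = 0
Node 0 (S = 20): V_0 = e^(−0.04)·[0.6360·1.0000 + 0.3640·0.0000] = 0.6111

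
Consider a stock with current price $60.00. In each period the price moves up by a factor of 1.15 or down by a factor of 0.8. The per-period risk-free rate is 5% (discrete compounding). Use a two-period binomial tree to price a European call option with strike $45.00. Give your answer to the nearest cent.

$19.67

Risk-neutral probability p = (1 + 0.05 − 0.8)/(1.15 − 0.8) = 0.2500/0.3500 = 0.7143
Terminal stock prices: S_uu = 79.35, S_ud = 55.2, S_dd = 38.4
Terminal payoffs (S − K): max(34.35, 0) = 34.35, max(10.2, 0) = 10.2, max(-6.6, 0) = 0
Node u (S = 69): V_u = 1/1.05·[0.7143·34.3500 + 0.2857·10.2000] = 26.1429
Node d (S = 48): V_d = 1/1.05·[0.7143·10.2000 + 0.2857·0.0000] = 6.9388
Node 0 (S = 60): V_0 = 1/1.05·[0.7143·26.1429 + 0.2857·6.9388] = 19.6724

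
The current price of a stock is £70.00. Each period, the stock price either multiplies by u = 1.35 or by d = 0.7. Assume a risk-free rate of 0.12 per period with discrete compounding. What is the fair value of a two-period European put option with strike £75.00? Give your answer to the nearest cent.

£7.29

Risk-neutral probability p = (1 + 0.12 − 0.7)/(1.35 − 0.7) = 0.4200/0.6500 = 0.6462
Terminal stock prices: S_uu = 127.6, S_ud = 66.15, S_dd = 34.3
Terminal payoffs (K − S): max(-52.58, 0) = 0, max(8.85, 0) = 8.85, max(40.7, 0) = 40.7
Node u (S = 94.5): V_u = 1/1.12·[0.6462·0.0000 + 0.3538·8.8500] = 2.7960
Node d (S = 49): V_d = 1/1.12·[0.6462·8.8500 + 0.3538·40.7000] = 17.9643
Node 0 (S = 70): V_0 = 1/1.12·[0.6462·2.7960 + 0.3538·17.9643] = 7.2886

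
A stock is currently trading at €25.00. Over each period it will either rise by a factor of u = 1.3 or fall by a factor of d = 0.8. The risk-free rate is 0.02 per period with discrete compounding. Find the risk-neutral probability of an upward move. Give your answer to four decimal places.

Risk-neutral probability p = (1 + 0.02 − 0.8)/(1.3 − 0.8) = 0.2200/0.5000 = 0.4400

p = 0.4400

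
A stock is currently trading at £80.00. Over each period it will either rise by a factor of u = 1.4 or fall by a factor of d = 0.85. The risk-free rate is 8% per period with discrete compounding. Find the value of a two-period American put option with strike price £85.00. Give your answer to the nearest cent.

Risk-neutral probability p = (1 + 0.08 − 0.85)/(1.4 − 0.85) = 0.2300/0.5500 = 0.4182
Terminal stock prices: S_uu = 156.8, S_ud = 95.2, S_dd = 57.8
Terminal payoffs (K − S): max(-71.8, 0) = 0, max(-10.2, 0) = 0, max(27.2, 0) = 27.2
Node u (S = 112): continuation = 1/1.08·[0.4182·0.0000 + 0.5818·0.0000] = 0.0000; exercise value = 0.0000 ≤ continuation, so V_u = 0.0000
Node d (S = 68): continuation = 1/1.08·[0.4182·0.0000 + 0.5818·27.2000] = 14.6532; exercise value = 17.0000 > continuation, so V_d = 17.0000 (exercise)
Node 0 (S = 80): continuation = 1/1.08·[0.4182·0.0000 + 0.5818·17.0000] = 9.1582; exercise value = 5.0000 ≤ continuation, so V_0 = 9.1582

£9.16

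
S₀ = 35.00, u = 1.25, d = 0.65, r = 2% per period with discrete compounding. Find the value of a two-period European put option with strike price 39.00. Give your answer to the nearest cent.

Risk-neutral probability p = (1 + 0.02 − 0.65)/(1.25 − 0.65) = 0.3700/0.6000 = 0.6167
Terminal stock prices: S_uu = 54.69, S_ud = 28.44, S_dd = 14.79
Terminal payoffs (K − S): max(-15.69, 0) = 0, max(10.56, 0) = 10.56, max(24.21, 0) = 24.21
Node u (S = 43.75): V_u = 1/1.02·[0.6167·0.0000 + 0.3833·10.5625] = 3.9696
Node d (S = 22.75): V_d = 1/1.02·[0.6167·10.5625 + 0.3833·24.2125] = 15.4853
Node 0 (S = 35): V_0 = 1/1.02·[0.6167·3.9696 + 0.3833·15.4853] = 8.2195

8.22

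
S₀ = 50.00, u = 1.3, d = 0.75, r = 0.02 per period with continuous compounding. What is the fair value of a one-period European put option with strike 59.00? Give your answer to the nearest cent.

Risk-neutral probability p = (e^0.02 − 0.75)/(1.3 − 0.75) = 0.2702/0.5500 = 0.4913
Terminal stock prices: S_u = 65, S_d = 37.5
Terminal payoffs (K − S): max(-6, 0) = 0, max(21.5, 0) = 21.5
Node 0 (S = 50): V_0 = e^(−0.02)·[0.4913·0.0000 + 0.5087·21.5000] = 10.7210

10.72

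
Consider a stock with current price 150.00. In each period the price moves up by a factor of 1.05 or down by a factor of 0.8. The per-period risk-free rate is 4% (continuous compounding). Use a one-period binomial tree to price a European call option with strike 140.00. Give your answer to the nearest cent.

Risk-neutral probability p = (e^0.04 − 0.8)/(1.05 − 0.8) = 0.2408/0.2500 = 0.9632
Terminal stock prices: S_u = 157.5, S_d = 120
Terminal payoffs (S − K): max(17.5, 0) = 17.5, max(-20, 0) = 0
Node 0 (S = 150): V_0 = e^(−0.04)·[0.9632·17.5000 + 0.0368·0.0000] = 16.1958

16.20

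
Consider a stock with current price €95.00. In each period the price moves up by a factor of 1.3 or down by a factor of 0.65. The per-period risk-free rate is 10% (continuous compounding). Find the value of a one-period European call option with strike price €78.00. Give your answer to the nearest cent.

€28.83

Risk-neutral probability p = (e^0.1 − 0.65)/(1.3 − 0.65) = 0.4552/0.6500 = 0.7003
Terminal stock prices: S_u = 123.5, S_d = 61.75
Terminal payoffs (S − K): max(45.5, 0) = 45.5, max(-16.25, 0) = 0
Node 0 (S = 95): V_0 = e^(−0.1)·[0.7003·45.5000 + 0.2997·0.0000] = 28.8299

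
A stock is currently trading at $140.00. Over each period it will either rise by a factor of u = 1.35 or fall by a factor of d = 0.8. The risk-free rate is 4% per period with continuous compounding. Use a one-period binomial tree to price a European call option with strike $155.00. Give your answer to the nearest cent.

Risk-neutral probability p = (e^0.04 − 0.8)/(1.35 − 0.8) = 0.2408/0.5500 = 0.4378
Terminal stock prices: S_u = 189, S_d = 112
Terminal payoffs (S − K): max(34, 0) = 34, max(-43, 0) = 0
Node 0 (S = 140): V_0 = e^(−0.04)·[0.4378·34.0000 + 0.5622·0.0000] = 14.3028

$14.30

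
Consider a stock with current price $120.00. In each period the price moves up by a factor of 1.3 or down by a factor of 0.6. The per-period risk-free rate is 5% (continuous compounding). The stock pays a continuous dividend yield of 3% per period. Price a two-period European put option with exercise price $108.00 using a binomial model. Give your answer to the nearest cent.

$15.62

Per-period risk-free factor R = e^0.05 = 1.0513; dividend-adjusted growth = e^(0.05−0.03) = 1.0202.
Risk-neutral probability p = (1.0202 − 0.6)/(1.3 − 0.6) = 0.4202/0.7000 = 0.6003
Terminal stock prices: S_uu = 202.8, S_ud = 93.6, S_dd = 43.2
Terminal payoffs (K − S): max(-94.8, 0) = 0, max(14.4, 0) = 14.4, max(64.8, 0) = 64.8
Node u (S = 156): V_u = e^(−0.05)·[0.6003·0.0000 + 0.3997·14.4000] = 5.4751
Node d (S = 72): V_d = e^(−0.05)·[0.6003·14.4000 + 0.3997·64.8000] = 32.8607
Node 0 (S = 120): V_0 = e^(−0.05)·[0.6003·5.4751 + 0.3997·32.8607] = 15.6206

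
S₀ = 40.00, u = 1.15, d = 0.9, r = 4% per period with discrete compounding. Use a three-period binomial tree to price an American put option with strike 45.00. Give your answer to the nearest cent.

Risk-neutral probability p = (1 + 0.04 − 0.9)/(1.15 − 0.9) = 0.1400/0.2500 = 0.5600
Terminal stock prices: S_uuu = 60.83, S_uud = 47.61, S_udd = 37.26, S_ddd = 29.16
Terminal payoffs (K − S): max(-15.83, 0) = 0, max(-2.61, 0) = 0, max(7.74, 0) = 7.74, max(15.84, 0) = 15.84
Node uu (S = 52.9): continuation = 1/1.04·[0.5600·0.0000 + 0.4400·0.0000] = 0.0000; exercise value = 0.0000 ≤ continuation, so V_uu = 0.0000
Node ud (S = 41.4): continuation = 1/1.04·[0.5600·0.0000 + 0.4400·7.7400] = 3.2746; exercise value = 3.6000 > continuation, so V_ud = 3.6000 (exercise)
Node dd (S = 32.4): continuation = 1/1.04·[0.5600·7.7400 + 0.4400·15.8400] = 10.8692; exercise value = 12.6000 > continuation, so V_dd = 12.6000 (exercise)
Node u (S = 46): continuation = 1/1.04·[0.5600·0.0000 + 0.4400·3.6000] = 1.5231; exercise value = 0.0000 ≤ continuation, so V_u = 1.5231
Node d (S = 36): continuation = 1/1.04·[0.5600·3.6000 + 0.4400·12.6000] = 7.2692; exercise value = 9.0000 > continuation, so V_d = 9.0000 (exercise)
Node 0 (S = 40): continuation = 1/1.04·[0.5600·1.5231 + 0.4400·9.0000] = 4.6278; exercise value = 5.0000 > continuation, so V_0 = 5.0000 (exercise)

5.00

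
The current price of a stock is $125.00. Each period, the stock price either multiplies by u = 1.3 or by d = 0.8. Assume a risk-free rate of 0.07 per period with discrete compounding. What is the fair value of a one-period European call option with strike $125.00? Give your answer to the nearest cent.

$18.93

Risk-neutral probability p = (1 + 0.07 − 0.8)/(1.3 − 0.8) = 0.2700/0.5000 = 0.5400
Terminal stock prices: S_u = 162.5, S_d = 100
Terminal payoffs (S − K): max(37.5, 0) = 37.5, max(-25, 0) = 0
Node 0 (S = 125): V_0 = 1/1.07·[0.5400·37.5000 + 0.4600·0.0000] = 18.9252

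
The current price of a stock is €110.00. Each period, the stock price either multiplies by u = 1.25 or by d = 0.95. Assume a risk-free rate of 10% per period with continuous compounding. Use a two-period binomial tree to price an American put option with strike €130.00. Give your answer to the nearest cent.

€20.00

Risk-neutral probability p = (e^0.1 − 0.95)/(1.25 − 0.95) = 0.1552/0.3000 = 0.5172
Terminal stock prices: S_uu = 171.9, S_ud = 130.6, S_dd = 99.27
Terminal payoffs (K − S): max(-41.88, 0) = 0, max(-0.625, 0) = 0, max(30.73, 0) = 30.73
Node u (S = 137.5): continuation = e^(−0.1)·[0.5172·0.0000 + 0.4828·0.0000] = 0.0000; exercise value = 0.0000 ≤ continuation, so V_u = 0.0000
Node d (S = 104.5): continuation = e^(−0.1)·[0.5172·0.0000 + 0.4828·30.7250] = 13.4214; exercise value = 25.5000 > continuation, so V_d = 25.5000 (exercise)
Node 0 (S = 110): continuation = e^(−0.1)·[0.5172·0.0000 + 0.4828·25.5000] = 11.1390; exercise value = 20.0000 > continuation, so V_0 = 20.0000 (exercise)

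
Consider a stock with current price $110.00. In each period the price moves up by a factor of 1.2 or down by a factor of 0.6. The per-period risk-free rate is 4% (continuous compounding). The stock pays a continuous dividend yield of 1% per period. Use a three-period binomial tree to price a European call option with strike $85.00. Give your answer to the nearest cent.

Per-period risk-free factor R = e^0.04 = 1.0408; dividend-adjusted growth = e^(0.04−0.01) = 1.0305.
Risk-neutral probability p = (1.0305 − 0.6)/(1.2 − 0.6) = 0.4305/0.6000 = 0.7174
Terminal stock prices: S_uuu = 190.1, S_uud = 95.04, S_udd = 47.52, S_ddd = 23.76
Terminal payoffs (S − K): max(105.1, 0) = 105.1, max(10.04, 0) = 10.04, max(-37.48, 0) = 0, max(-61.24, 0) = 0
Node uu (S = 158.4): V_uu = e^(−0.04)·[0.7174·105.0800 + 0.2826·10.0400] = 75.1568
Node ud (S = 79.2): V_ud = e^(−0.04)·[0.7174·10.0400 + 0.2826·0.0000] = 6.9205
Node dd (S = 39.6): V_dd = e^(−0.04)·[0.7174·0.0000 + 0.2826·0.0000] = 0.0000
Node u (S = 132): V_u = e^(−0.04)·[0.7174·75.1568 + 0.2826·6.9205] = 53.6840
Node d (S = 66): V_d = e^(−0.04)·[0.7174·6.9205 + 0.2826·0.0000] = 4.7703
Node 0 (S = 110): V_0 = e^(−0.04)·[0.7174·53.6840 + 0.2826·4.7703] = 38.2991

$38.30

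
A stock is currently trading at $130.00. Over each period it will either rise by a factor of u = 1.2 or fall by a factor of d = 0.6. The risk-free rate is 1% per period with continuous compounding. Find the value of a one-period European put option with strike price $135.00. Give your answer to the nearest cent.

Risk-neutral probability p = (e^0.01 − 0.6)/(1.2 − 0.6) = 0.4101/0.6000 = 0.6834
Terminal stock prices: S_u = 156, S_d = 78
Terminal payoffs (K − S): max(-21, 0) = 0, max(57, 0) = 57
Node 0 (S = 130): V_0 = e^(−0.01)·[0.6834·0.0000 + 0.3166·57.0000] = 17.8657

$17.87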